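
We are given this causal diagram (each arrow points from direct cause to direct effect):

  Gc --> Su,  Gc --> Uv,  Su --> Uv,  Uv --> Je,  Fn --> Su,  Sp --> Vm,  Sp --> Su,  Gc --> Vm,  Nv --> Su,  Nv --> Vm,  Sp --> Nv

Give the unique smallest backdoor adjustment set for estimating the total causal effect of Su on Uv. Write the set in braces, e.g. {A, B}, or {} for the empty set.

Variables eligible for adjustment (non-descendants of Su, excluding Su and Uv): {Fn, Gc, Nv, Sp, Vm}.
Backdoor paths from Su to Uv:
  P1: Su <- Sp -> Nv -> Vm <- Gc -> Uv
  P2: Su <- Sp -> Vm <- Gc -> Uv
  P3: Su <- Gc -> Uv
  P4: Su <- Nv <- Sp -> Vm <- Gc -> Uv
  P5: Su <- Nv -> Vm <- Gc -> Uv
The empty set is not sufficient: P3 (Su <- Gc -> Uv) has no collider blocking it and no conditioned non-collider, so it is open.
Try {Gc}:
  P1: blocked at collider Vm (neither it nor any descendant is in the conditioning set).
  P2: blocked at collider Vm (neither it nor any descendant is in the conditioning set).
  P3: blocked at fork node Gc ∈ conditioning set.
  P4: blocked at collider Vm (neither it nor any descendant is in the conditioning set).
  P5: blocked at collider Vm (neither it nor any descendant is in the conditioning set).
{Gc} contains no descendant of Su and blocks every backdoor path.
No other singleton works — e.g. {Fn} leaves P3 open — so {Gc} is the unique smallest valid adjustment set.

{Gc}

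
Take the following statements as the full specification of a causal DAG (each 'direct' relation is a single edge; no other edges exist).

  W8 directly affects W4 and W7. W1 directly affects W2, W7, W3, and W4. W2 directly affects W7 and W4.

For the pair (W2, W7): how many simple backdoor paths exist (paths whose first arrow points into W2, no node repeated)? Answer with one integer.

A backdoor path from W2 to W7 is any simple undirected path whose first edge points into W2 (i.e. leaves W2 via a parent).
Parents of W2: {W1}.
Enumerating:
  P1: W2 <- W1 -> W4 <- W8 -> W7
  P2: W2 <- W1 -> W7
That exhausts the simple backdoor paths. Count: 2.

2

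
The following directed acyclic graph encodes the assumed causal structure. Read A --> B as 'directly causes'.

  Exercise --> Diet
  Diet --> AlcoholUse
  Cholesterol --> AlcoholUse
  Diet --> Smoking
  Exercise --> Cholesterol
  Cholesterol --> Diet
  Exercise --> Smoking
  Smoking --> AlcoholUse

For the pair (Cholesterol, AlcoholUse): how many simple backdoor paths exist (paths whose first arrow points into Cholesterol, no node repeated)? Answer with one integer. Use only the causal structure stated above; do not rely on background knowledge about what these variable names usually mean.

A backdoor path from Cholesterol to AlcoholUse is any simple undirected path whose first edge points into Cholesterol (i.e. leaves Cholesterol via a parent).
Parents of Cholesterol: {Exercise}.
Enumerating:
  P1: Cholesterol <- Exercise -> Diet -> Smoking -> AlcoholUse
  P2: Cholesterol <- Exercise -> Diet -> AlcoholUse
  P3: Cholesterol <- Exercise -> Smoking <- Diet -> AlcoholUse
  P4: Cholesterol <- Exercise -> Smoking -> AlcoholUse
That exhausts the simple backdoor paths. Count: 4.

4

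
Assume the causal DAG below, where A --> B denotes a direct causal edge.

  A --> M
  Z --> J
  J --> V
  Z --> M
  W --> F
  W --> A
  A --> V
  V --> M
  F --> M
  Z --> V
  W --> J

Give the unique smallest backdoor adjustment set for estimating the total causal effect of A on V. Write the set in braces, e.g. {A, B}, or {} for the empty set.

Variables eligible for adjustment (non-descendants of A, excluding A and V): {F, J, W, Z}.
Backdoor paths from A to V:
  P1: A <- W -> F -> M <- Z -> J -> V
  P2: A <- W -> F -> M <- Z -> V
  P3: A <- W -> F -> M <- V
  P4: A <- W -> J <- Z -> V
  P5: A <- W -> J <- Z -> M <- V
  P6: A <- W -> J -> V
The empty set is not sufficient: P6 (A <- W -> J -> V) has no collider blocking it and no conditioned non-collider, so it is open.
Try {W}:
  P1: blocked at fork node W ∈ conditioning set.
  P2: blocked at fork node W ∈ conditioning set.
  P3: blocked at fork node W ∈ conditioning set.
  P4: blocked at fork node W ∈ conditioning set.
  P5: blocked at fork node W ∈ conditioning set.
  P6: blocked at fork node W ∈ conditioning set.
{W} contains no descendant of A and blocks every backdoor path.
No other singleton works — e.g. {Z} leaves P6 open — so {W} is the unique smallest valid adjustment set.

{W}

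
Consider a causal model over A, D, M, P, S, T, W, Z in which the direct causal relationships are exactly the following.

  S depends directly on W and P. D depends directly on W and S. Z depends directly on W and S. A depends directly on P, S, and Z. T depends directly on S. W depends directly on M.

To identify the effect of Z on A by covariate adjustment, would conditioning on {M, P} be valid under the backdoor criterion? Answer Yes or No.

No

Backdoor paths from Z to A (paths whose first edge points into Z):
  P1: Z <- W -> S <- P -> A
  P2: Z <- W -> S -> A
  P3: Z <- W -> D <- S <- P -> A
  P4: Z <- W -> D <- S -> A
  P5: Z <- S <- P -> A
  P6: Z <- S -> A
Condition 1 (no descendant of Z in the set): holds — descendants of Z are {A}; none are in {M, P}.
Condition 2 (every backdoor path blocked by {M, P}):
  P1: blocked at collider S (neither it nor any descendant is in the conditioning set).
  P2: open — no interior node is in the conditioning set.
  P3: blocked at collider D (neither it nor any descendant is in the conditioning set).
  P4: blocked at collider D (neither it nor any descendant is in the conditioning set).
  P5: blocked at fork node P ∈ conditioning set.
  P6: open — no interior node is in the conditioning set.
{M, P} does not satisfy the backdoor criterion.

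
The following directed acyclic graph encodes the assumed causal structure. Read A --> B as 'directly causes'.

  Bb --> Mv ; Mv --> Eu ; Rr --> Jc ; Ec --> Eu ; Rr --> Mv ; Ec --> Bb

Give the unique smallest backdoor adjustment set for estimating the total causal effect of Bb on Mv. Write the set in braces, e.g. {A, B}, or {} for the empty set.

Variables eligible for adjustment (non-descendants of Bb, excluding Bb and Mv): {Ec, Jc, Rr}.
Backdoor paths from Bb to Mv:
  P1: Bb <- Ec -> Eu <- Mv
Each backdoor path contains an unconditioned collider, so every path is already blocked with the empty conditioning set:
  P1: blocked at collider Eu (neither it nor any descendant is in the conditioning set).
The empty set is therefore the unique smallest valid set.

{}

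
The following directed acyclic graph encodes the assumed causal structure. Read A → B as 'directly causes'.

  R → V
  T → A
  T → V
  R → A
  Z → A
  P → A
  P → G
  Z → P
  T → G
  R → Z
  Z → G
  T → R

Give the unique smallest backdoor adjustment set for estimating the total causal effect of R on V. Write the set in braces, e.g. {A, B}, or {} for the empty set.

{T}

Variables eligible for adjustment (non-descendants of R, excluding R and V): {T}.
Backdoor paths from R to V:
  P1: R <- T -> V
The empty set is not sufficient: P1 (R <- T -> V) has no collider blocking it and no conditioned non-collider, so it is open.
Try {T}:
  P1: blocked at fork node T ∈ conditioning set.
{T} contains no descendant of R and blocks every backdoor path.
{T} is the unique smallest valid adjustment set.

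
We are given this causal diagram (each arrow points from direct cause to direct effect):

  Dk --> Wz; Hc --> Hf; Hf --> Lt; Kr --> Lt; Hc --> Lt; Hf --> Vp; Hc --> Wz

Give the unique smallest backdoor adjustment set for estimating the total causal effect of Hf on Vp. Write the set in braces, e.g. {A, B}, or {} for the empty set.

Variables eligible for adjustment (non-descendants of Hf, excluding Hf and Vp): {Dk, Hc, Kr, Wz}.
Backdoor paths from Hf to Vp:
  (none)
With no backdoor paths the empty set already satisfies the criterion, and it is trivially minimal.

{}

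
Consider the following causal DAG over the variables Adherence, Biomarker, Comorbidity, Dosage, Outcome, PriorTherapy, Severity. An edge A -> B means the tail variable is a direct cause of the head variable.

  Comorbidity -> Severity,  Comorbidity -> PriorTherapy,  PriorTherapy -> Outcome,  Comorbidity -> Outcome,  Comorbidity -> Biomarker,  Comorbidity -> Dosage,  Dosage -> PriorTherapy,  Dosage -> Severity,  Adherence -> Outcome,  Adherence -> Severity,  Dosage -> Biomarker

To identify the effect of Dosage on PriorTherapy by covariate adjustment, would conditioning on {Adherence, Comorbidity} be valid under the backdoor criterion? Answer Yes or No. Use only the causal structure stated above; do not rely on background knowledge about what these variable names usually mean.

Backdoor paths from Dosage to PriorTherapy (paths whose first edge points into Dosage):
  P1: Dosage <- Comorbidity -> PriorTherapy
  P2: Dosage <- Comorbidity -> Outcome <- PriorTherapy
  P3: Dosage <- Comorbidity -> Severity <- Adherence -> Outcome <- PriorTherapy
Condition 1 (no descendant of Dosage in the set): holds — descendants of Dosage are {Biomarker, Outcome, PriorTherapy, Severity}; none are in {Adherence, Comorbidity}.
Condition 2 (every backdoor path blocked by {Adherence, Comorbidity}):
  P1: blocked at fork node Comorbidity ∈ conditioning set.
  P2: blocked at fork node Comorbidity ∈ conditioning set.
  P3: blocked at fork node Comorbidity ∈ conditioning set.
{Adherence, Comorbidity} satisfies the backdoor criterion.

Yes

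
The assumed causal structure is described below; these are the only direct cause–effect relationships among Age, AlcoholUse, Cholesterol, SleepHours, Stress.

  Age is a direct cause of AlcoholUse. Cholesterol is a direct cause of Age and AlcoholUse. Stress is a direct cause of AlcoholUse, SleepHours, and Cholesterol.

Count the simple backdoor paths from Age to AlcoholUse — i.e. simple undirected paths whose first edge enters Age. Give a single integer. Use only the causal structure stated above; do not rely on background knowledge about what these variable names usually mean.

A backdoor path from Age to AlcoholUse is any simple undirected path whose first edge points into Age (i.e. leaves Age via a parent).
Parents of Age: {Cholesterol}.
Enumerating:
  P1: Age <- Cholesterol <- Stress -> AlcoholUse
  P2: Age <- Cholesterol -> AlcoholUse
That exhausts the simple backdoor paths. Count: 2.

2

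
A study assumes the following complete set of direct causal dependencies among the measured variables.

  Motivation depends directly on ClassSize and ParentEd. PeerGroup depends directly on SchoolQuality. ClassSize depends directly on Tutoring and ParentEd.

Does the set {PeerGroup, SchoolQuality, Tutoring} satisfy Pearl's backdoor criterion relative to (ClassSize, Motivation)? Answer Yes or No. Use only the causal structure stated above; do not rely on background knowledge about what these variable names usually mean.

No

Backdoor paths from ClassSize to Motivation (paths whose first edge points into ClassSize):
  P1: ClassSize <- ParentEd -> Motivation
Condition 1 (no descendant of ClassSize in the set): holds — descendants of ClassSize are {Motivation}; none are in {PeerGroup, SchoolQuality, Tutoring}.
Condition 2 (every backdoor path blocked by {PeerGroup, SchoolQuality, Tutoring}):
  P1: open — no interior node is in the conditioning set.
{PeerGroup, SchoolQuality, Tutoring} does not satisfy the backdoor criterion.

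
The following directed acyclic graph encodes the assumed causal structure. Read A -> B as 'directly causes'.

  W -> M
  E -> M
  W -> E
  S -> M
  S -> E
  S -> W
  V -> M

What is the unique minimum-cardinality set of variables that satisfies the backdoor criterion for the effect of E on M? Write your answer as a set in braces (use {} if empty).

Variables eligible for adjustment (non-descendants of E, excluding E and M): {S, V, W}.
Backdoor paths from E to M:
  P1: E <- S -> W -> M
  P2: E <- S -> M
  P3: E <- W <- S -> M
  P4: E <- W -> M
The empty set is not sufficient: P1 (E <- S -> W -> M) has no collider blocking it and no conditioned non-collider, so it is open.
Try {S, W}:
  P1: blocked at fork node S ∈ conditioning set.
  P2: blocked at fork node S ∈ conditioning set.
  P3: blocked at chain node W ∈ conditioning set.
  P4: blocked at fork node W ∈ conditioning set.
{S, W} contains no descendant of E and blocks every backdoor path.
Every element of {S, W} is needed (dropping S leaves P2 open; dropping W leaves P4 open), so no proper subset is valid.
Among all size-2 subsets of the eligible variables, only {S, W} blocks every backdoor path, so it is the unique smallest valid adjustment set.

{S, W}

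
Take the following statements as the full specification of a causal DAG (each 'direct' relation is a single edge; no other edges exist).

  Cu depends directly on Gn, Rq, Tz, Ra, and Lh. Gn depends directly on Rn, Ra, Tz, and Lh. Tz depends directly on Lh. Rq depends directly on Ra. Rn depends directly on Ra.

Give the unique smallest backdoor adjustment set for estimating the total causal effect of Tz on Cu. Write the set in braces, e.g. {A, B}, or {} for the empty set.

Variables eligible for adjustment (non-descendants of Tz, excluding Tz and Cu): {Lh, Ra, Rn, Rq}.
Backdoor paths from Tz to Cu:
  P1: Tz <- Lh -> Gn <- Ra -> Rq -> Cu
  P2: Tz <- Lh -> Gn <- Ra -> Cu
  P3: Tz <- Lh -> Gn <- Rn <- Ra -> Rq -> Cu
  P4: Tz <- Lh -> Gn <- Rn <- Ra -> Cu
  P5: Tz <- Lh -> Gn -> Cu
  P6: Tz <- Lh -> Cu
The empty set is not sufficient: P5 (Tz <- Lh -> Gn -> Cu) has no collider blocking it and no conditioned non-collider, so it is open.
Try {Lh}:
  P1: blocked at fork node Lh ∈ conditioning set.
  P2: blocked at fork node Lh ∈ conditioning set.
  P3: blocked at fork node Lh ∈ conditioning set.
  P4: blocked at fork node Lh ∈ conditioning set.
  P5: blocked at fork node Lh ∈ conditioning set.
  P6: blocked at fork node Lh ∈ conditioning set.
{Lh} contains no descendant of Tz and blocks every backdoor path.
No other singleton works — e.g. {Ra} leaves P5 open — so {Lh} is the unique smallest valid adjustment set.

{Lh}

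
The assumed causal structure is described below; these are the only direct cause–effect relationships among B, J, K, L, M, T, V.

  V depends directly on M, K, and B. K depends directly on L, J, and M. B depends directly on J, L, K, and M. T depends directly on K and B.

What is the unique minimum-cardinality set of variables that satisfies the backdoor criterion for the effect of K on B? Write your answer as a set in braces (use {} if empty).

Variables eligible for adjustment (non-descendants of K, excluding K and B): {J, L, M}.
Backdoor paths from K to B:
  P1: K <- M -> B
  P2: K <- M -> V <- B
  P3: K <- L -> B
  P4: K <- J -> B
The empty set is not sufficient: P1 (K <- M -> B) has no collider blocking it and no conditioned non-collider, so it is open.
Try {J, L, M}:
  P1: blocked at fork node M ∈ conditioning set.
  P2: blocked at fork node M ∈ conditioning set.
  P3: blocked at fork node L ∈ conditioning set.
  P4: blocked at fork node J ∈ conditioning set.
{J, L, M} contains no descendant of K and blocks every backdoor path.
Every element of {J, L, M} is needed (dropping J leaves P4 open; dropping L leaves P3 open; dropping M leaves P1 open), so no proper subset is valid.
Among all size-3 subsets of the eligible variables, only {J, L, M} blocks every backdoor path, so it is the unique smallest valid adjustment set.

{J, L, M}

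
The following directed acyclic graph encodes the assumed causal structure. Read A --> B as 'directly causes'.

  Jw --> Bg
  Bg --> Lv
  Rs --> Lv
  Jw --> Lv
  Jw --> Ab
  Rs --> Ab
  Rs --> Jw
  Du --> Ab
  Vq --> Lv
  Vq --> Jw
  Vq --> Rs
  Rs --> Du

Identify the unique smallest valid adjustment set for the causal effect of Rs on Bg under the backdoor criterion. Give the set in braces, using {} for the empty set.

{Vq}

Variables eligible for adjustment (non-descendants of Rs, excluding Rs and Bg): {Vq}.
Backdoor paths from Rs to Bg:
  P1: Rs <- Vq -> Jw -> Bg
  P2: Rs <- Vq -> Jw -> Lv <- Bg
  P3: Rs <- Vq -> Lv <- Jw -> Bg
  P4: Rs <- Vq -> Lv <- Bg
The empty set is not sufficient: P1 (Rs <- Vq -> Jw -> Bg) has no collider blocking it and no conditioned non-collider, so it is open.
Try {Vq}:
  P1: blocked at fork node Vq ∈ conditioning set.
  P2: blocked at fork node Vq ∈ conditioning set.
  P3: blocked at fork node Vq ∈ conditioning set.
  P4: blocked at fork node Vq ∈ conditioning set.
{Vq} contains no descendant of Rs and blocks every backdoor path.
{Vq} is the unique smallest valid adjustment set.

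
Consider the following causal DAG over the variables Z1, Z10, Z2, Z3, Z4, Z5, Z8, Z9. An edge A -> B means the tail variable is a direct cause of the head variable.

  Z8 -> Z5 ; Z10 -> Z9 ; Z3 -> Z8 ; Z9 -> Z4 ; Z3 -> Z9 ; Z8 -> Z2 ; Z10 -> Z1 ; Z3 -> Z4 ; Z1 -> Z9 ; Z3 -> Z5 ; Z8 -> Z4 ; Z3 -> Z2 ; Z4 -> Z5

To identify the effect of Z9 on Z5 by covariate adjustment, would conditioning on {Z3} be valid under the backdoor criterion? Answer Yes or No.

Backdoor paths from Z9 to Z5 (paths whose first edge points into Z9):
  P1: Z9 <- Z3 -> Z8 -> Z4 -> Z5
  P2: Z9 <- Z3 -> Z8 -> Z5
  P3: Z9 <- Z3 -> Z4 <- Z8 -> Z5
  P4: Z9 <- Z3 -> Z4 -> Z5
  P5: Z9 <- Z3 -> Z5
  P6: Z9 <- Z3 -> Z2 <- Z8 -> Z4 -> Z5
  P7: Z9 <- Z3 -> Z2 <- Z8 -> Z5
Condition 1 (no descendant of Z9 in the set): holds — descendants of Z9 are {Z4, Z5}; none are in {Z3}.
Condition 2 (every backdoor path blocked by {Z3}):
  P1: blocked at fork node Z3 ∈ conditioning set.
  P2: blocked at fork node Z3 ∈ conditioning set.
  P3: blocked at fork node Z3 ∈ conditioning set.
  P4: blocked at fork node Z3 ∈ conditioning set.
  P5: blocked at fork node Z3 ∈ conditioning set.
  P6: blocked at fork node Z3 ∈ conditioning set.
  P7: blocked at fork node Z3 ∈ conditioning set.
{Z3} satisfies the backdoor criterion.

Yes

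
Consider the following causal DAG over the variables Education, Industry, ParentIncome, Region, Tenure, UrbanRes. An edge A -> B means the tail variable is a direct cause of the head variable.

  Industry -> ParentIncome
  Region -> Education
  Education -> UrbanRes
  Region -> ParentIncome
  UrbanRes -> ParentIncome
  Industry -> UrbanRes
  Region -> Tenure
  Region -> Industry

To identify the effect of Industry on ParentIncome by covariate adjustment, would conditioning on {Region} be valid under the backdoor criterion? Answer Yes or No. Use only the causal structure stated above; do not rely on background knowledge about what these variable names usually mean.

Yes

Backdoor paths from Industry to ParentIncome (paths whose first edge points into Industry):
  P1: Industry <- Region -> Education -> UrbanRes -> ParentIncome
  P2: Industry <- Region -> ParentIncome
Condition 1 (no descendant of Industry in the set): holds — descendants of Industry are {ParentIncome, UrbanRes}; none are in {Region}.
Condition 2 (every backdoor path blocked by {Region}):
  P1: blocked at fork node Region ∈ conditioning set.
  P2: blocked at fork node Region ∈ conditioning set.
{Region} satisfies the backdoor criterion.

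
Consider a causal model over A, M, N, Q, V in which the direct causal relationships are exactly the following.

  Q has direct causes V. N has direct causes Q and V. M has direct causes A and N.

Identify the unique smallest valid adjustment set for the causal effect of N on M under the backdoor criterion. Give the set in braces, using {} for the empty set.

Variables eligible for adjustment (non-descendants of N, excluding N and M): {A, Q, V}.
Backdoor paths from N to M:
  (none)
With no backdoor paths the empty set already satisfies the criterion, and it is trivially minimal.

{}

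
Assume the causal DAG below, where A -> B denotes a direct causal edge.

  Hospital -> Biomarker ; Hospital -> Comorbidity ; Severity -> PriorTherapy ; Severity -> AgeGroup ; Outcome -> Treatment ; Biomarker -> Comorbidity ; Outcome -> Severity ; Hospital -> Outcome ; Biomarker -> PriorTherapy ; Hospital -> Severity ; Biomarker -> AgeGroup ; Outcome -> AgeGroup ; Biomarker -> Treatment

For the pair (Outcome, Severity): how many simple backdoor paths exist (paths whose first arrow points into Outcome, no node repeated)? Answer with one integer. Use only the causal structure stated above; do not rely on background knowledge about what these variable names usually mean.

A backdoor path from Outcome to Severity is any simple undirected path whose first edge points into Outcome (i.e. leaves Outcome via a parent).
Parents of Outcome: {Hospital}.
Enumerating:
  P1: Outcome <- Hospital -> Biomarker -> PriorTherapy <- Severity
  P2: Outcome <- Hospital -> Biomarker -> AgeGroup <- Severity
  P3: Outcome <- Hospital -> Severity
  P4: Outcome <- Hospital -> Comorbidity <- Biomarker -> PriorTherapy <- Severity
  P5: Outcome <- Hospital -> Comorbidity <- Biomarker -> AgeGroup <- Severity
That exhausts the simple backdoor paths. Count: 5.

5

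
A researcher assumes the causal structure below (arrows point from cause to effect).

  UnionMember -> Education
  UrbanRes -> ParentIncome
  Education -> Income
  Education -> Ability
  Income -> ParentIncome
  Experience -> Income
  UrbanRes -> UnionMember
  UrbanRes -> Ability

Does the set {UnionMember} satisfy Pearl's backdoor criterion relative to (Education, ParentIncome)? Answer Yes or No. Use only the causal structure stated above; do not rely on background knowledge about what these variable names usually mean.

Yes

Backdoor paths from Education to ParentIncome (paths whose first edge points into Education):
  P1: Education <- UnionMember <- UrbanRes -> ParentIncome
Condition 1 (no descendant of Education in the set): holds — descendants of Education are {Ability, Income, ParentIncome}; none are in {UnionMember}.
Condition 2 (every backdoor path blocked by {UnionMember}):
  P1: blocked at chain node UnionMember ∈ conditioning set.
{UnionMember} satisfies the backdoor criterion.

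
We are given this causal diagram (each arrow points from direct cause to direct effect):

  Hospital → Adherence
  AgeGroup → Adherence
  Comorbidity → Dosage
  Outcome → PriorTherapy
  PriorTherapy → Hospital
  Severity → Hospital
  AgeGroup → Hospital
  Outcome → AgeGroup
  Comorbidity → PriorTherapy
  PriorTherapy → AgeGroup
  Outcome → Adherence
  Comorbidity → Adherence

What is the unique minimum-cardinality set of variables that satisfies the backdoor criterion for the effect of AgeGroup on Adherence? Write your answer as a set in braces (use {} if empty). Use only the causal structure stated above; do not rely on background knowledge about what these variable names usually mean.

{Outcome, PriorTherapy}

Variables eligible for adjustment (non-descendants of AgeGroup, excluding AgeGroup and Adherence): {Comorbidity, Dosage, Outcome, PriorTherapy, Severity}.
Backdoor paths from AgeGroup to Adherence:
  P1: AgeGroup <- Outcome -> PriorTherapy <- Comorbidity -> Adherence
  P2: AgeGroup <- Outcome -> PriorTherapy -> Hospital -> Adherence
  P3: AgeGroup <- Outcome -> Adherence
  P4: AgeGroup <- PriorTherapy <- Comorbidity -> Adherence
  P5: AgeGroup <- PriorTherapy <- Outcome -> Adherence
  P6: AgeGroup <- PriorTherapy -> Hospital -> Adherence
The empty set is not sufficient: P2 (AgeGroup <- Outcome -> PriorTherapy -> Hospital -> Adherence) has no collider blocking it and no conditioned non-collider, so it is open.
Try {Outcome, PriorTherapy}:
  P1: blocked at fork node Outcome ∈ conditioning set.
  P2: blocked at fork node Outcome ∈ conditioning set.
  P3: blocked at fork node Outcome ∈ conditioning set.
  P4: blocked at chain node PriorTherapy ∈ conditioning set.
  P5: blocked at chain node PriorTherapy ∈ conditioning set.
  P6: blocked at fork node PriorTherapy ∈ conditioning set.
{Outcome, PriorTherapy} contains no descendant of AgeGroup and blocks every backdoor path.
Every element of {Outcome, PriorTherapy} is needed (dropping Outcome leaves P1 open; dropping PriorTherapy leaves P4 open), so no proper subset is valid.
Among all size-2 subsets of the eligible variables, only {Outcome, PriorTherapy} blocks every backdoor path, so it is the unique smallest valid adjustment set.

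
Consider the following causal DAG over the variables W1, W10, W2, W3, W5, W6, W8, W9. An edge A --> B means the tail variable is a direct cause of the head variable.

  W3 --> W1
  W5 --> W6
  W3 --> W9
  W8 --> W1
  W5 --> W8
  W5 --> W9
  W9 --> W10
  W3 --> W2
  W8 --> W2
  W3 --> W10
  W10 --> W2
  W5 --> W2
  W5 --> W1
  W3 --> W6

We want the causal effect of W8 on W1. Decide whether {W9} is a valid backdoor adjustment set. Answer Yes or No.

Backdoor paths from W8 to W1 (paths whose first edge points into W8):
  P1: W8 <- W5 -> W6 <- W3 -> W1
  P2: W8 <- W5 -> W9 <- W3 -> W1
  P3: W8 <- W5 -> W9 -> W10 <- W3 -> W1
  P4: W8 <- W5 -> W9 -> W10 -> W2 <- W3 -> W1
  P5: W8 <- W5 -> W1
  P6: W8 <- W5 -> W2 <- W3 -> W1
  P7: W8 <- W5 -> W2 <- W10 <- W3 -> W1
  P8: W8 <- W5 -> W2 <- W10 <- W9 <- W3 -> W1
Condition 1 (no descendant of W8 in the set): holds — descendants of W8 are {W1, W2}; none are in {W9}.
Condition 2 (every backdoor path blocked by {W9}):
  P1: blocked at collider W6 (neither it nor any descendant is in the conditioning set).
  P2: open — collider(s) W9 are conditioned on (or have a conditioned descendant) and no non-collider on the path is in the set.
  P3: blocked at chain node W9 ∈ conditioning set.
  P4: blocked at chain node W9 ∈ conditioning set.
  P5: open — no interior node is in the conditioning set.
  P6: blocked at collider W2 (neither it nor any descendant is in the conditioning set).
  P7: blocked at collider W2 (neither it nor any descendant is in the conditioning set).
  P8: blocked at collider W2 (neither it nor any descendant is in the conditioning set).
{W9} does not satisfy the backdoor criterion.

No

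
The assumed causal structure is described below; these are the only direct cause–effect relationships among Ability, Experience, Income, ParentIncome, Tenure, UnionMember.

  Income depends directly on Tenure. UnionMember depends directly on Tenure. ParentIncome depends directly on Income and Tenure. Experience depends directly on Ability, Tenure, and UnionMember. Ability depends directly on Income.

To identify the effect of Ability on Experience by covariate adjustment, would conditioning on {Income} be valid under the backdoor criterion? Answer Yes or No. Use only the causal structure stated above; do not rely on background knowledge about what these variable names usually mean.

Yes

Backdoor paths from Ability to Experience (paths whose first edge points into Ability):
  P1: Ability <- Income <- Tenure -> UnionMember -> Experience
  P2: Ability <- Income <- Tenure -> Experience
  P3: Ability <- Income -> ParentIncome <- Tenure -> UnionMember -> Experience
  P4: Ability <- Income -> ParentIncome <- Tenure -> Experience
Condition 1 (no descendant of Ability in the set): holds — descendants of Ability are {Experience}; none are in {Income}.
Condition 2 (every backdoor path blocked by {Income}):
  P1: blocked at chain node Income ∈ conditioning set.
  P2: blocked at chain node Income ∈ conditioning set.
  P3: blocked at fork node Income ∈ conditioning set.
  P4: blocked at fork node Income ∈ conditioning set.
{Income} satisfies the backdoor criterion.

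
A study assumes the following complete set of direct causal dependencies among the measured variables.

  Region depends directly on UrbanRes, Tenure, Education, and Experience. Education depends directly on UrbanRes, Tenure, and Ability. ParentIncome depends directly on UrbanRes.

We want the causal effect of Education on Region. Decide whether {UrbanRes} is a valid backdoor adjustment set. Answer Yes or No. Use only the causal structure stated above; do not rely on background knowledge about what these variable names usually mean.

Backdoor paths from Education to Region (paths whose first edge points into Education):
  P1: Education <- UrbanRes -> Region
  P2: Education <- Tenure -> Region
Condition 1 (no descendant of Education in the set): holds — descendants of Education are {Region}; none are in {UrbanRes}.
Condition 2 (every backdoor path blocked by {UrbanRes}):
  P1: blocked at fork node UrbanRes ∈ conditioning set.
  P2: open — no interior node is in the conditioning set.
{UrbanRes} does not satisfy the backdoor criterion.

No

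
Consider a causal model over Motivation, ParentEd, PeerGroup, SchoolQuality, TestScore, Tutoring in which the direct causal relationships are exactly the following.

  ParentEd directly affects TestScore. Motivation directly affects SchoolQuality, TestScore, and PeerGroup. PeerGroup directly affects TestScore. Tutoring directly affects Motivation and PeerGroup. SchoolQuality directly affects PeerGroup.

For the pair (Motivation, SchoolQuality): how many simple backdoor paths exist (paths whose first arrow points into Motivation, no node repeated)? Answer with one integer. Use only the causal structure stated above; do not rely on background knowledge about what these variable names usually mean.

A backdoor path from Motivation to SchoolQuality is any simple undirected path whose first edge points into Motivation (i.e. leaves Motivation via a parent).
Parents of Motivation: {Tutoring}.
Enumerating:
  P1: Motivation <- Tutoring -> PeerGroup <- SchoolQuality
That exhausts the simple backdoor paths. Count: 1.

1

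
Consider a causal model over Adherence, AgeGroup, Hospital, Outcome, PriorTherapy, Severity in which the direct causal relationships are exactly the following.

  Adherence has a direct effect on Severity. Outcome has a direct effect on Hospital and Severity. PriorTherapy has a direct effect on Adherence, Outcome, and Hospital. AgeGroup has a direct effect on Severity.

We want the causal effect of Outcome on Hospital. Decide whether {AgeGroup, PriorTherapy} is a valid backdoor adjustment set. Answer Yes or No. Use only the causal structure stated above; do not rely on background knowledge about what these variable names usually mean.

Backdoor paths from Outcome to Hospital (paths whose first edge points into Outcome):
  P1: Outcome <- PriorTherapy -> Hospital
Condition 1 (no descendant of Outcome in the set): holds — descendants of Outcome are {Hospital, Severity}; none are in {AgeGroup, PriorTherapy}.
Condition 2 (every backdoor path blocked by {AgeGroup, PriorTherapy}):
  P1: blocked at fork node PriorTherapy ∈ conditioning set.
{AgeGroup, PriorTherapy} satisfies the backdoor criterion.

Yes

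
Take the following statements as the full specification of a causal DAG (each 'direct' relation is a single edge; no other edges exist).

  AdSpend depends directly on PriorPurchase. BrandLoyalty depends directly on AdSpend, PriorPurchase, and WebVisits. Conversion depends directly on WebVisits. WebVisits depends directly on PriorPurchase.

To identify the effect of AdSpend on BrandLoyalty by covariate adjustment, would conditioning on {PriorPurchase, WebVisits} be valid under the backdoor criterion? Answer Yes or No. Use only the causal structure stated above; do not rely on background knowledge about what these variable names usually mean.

Backdoor paths from AdSpend to BrandLoyalty (paths whose first edge points into AdSpend):
  P1: AdSpend <- PriorPurchase -> WebVisits -> BrandLoyalty
  P2: AdSpend <- PriorPurchase -> BrandLoyalty
Condition 1 (no descendant of AdSpend in the set): holds — descendants of AdSpend are {BrandLoyalty}; none are in {PriorPurchase, WebVisits}.
Condition 2 (every backdoor path blocked by {PriorPurchase, WebVisits}):
  P1: blocked at fork node PriorPurchase ∈ conditioning set.
  P2: blocked at fork node PriorPurchase ∈ conditioning set.
{PriorPurchase, WebVisits} satisfies the backdoor criterion.

Yes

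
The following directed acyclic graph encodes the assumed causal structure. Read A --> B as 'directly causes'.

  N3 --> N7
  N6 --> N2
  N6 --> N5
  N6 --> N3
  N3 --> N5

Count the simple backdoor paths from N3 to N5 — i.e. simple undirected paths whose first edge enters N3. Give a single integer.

1

A backdoor path from N3 to N5 is any simple undirected path whose first edge points into N3 (i.e. leaves N3 via a parent).
Parents of N3: {N6}.
Enumerating:
  P1: N3 <- N6 -> N5
That exhausts the simple backdoor paths. Count: 1.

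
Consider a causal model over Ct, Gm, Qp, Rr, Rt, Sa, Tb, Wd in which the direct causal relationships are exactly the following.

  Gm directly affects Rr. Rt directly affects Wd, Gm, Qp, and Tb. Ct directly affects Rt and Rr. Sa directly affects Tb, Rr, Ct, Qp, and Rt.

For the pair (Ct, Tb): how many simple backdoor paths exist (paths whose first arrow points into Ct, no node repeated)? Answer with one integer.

A backdoor path from Ct to Tb is any simple undirected path whose first edge points into Ct (i.e. leaves Ct via a parent).
Parents of Ct: {Sa}.
Enumerating:
  P1: Ct <- Sa -> Rt -> Tb
  P2: Ct <- Sa -> Rr <- Gm <- Rt -> Tb
  P3: Ct <- Sa -> Qp <- Rt -> Tb
  P4: Ct <- Sa -> Tb
That exhausts the simple backdoor paths. Count: 4.

4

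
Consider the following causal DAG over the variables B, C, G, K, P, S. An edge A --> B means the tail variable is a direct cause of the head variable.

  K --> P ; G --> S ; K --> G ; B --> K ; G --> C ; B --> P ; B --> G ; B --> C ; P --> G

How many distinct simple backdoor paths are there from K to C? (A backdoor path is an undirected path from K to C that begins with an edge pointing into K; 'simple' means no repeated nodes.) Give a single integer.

3

A backdoor path from K to C is any simple undirected path whose first edge points into K (i.e. leaves K via a parent).
Parents of K: {B}.
Enumerating:
  P1: K <- B -> P -> G -> C
  P2: K <- B -> G -> C
  P3: K <- B -> C
That exhausts the simple backdoor paths. Count: 3.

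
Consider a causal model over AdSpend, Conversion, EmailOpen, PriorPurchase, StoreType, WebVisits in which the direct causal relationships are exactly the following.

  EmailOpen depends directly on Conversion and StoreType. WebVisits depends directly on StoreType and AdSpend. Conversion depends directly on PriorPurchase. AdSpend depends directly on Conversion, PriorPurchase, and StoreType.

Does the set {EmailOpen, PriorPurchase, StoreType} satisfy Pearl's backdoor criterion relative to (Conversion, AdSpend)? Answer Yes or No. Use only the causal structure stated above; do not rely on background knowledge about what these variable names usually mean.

No

Backdoor paths from Conversion to AdSpend (paths whose first edge points into Conversion):
  P1: Conversion <- PriorPurchase -> AdSpend
Condition 1 (no descendant of Conversion in the set): FAILS — EmailOpen is a descendant of Conversion.
Condition 2 (every backdoor path blocked by {EmailOpen, PriorPurchase, StoreType}):
  P1: blocked at fork node PriorPurchase ∈ conditioning set.
{EmailOpen, PriorPurchase, StoreType} does not satisfy the backdoor criterion.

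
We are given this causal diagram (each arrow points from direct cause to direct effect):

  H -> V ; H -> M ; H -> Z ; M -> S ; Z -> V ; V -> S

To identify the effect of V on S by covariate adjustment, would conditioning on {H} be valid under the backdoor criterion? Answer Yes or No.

Backdoor paths from V to S (paths whose first edge points into V):
  P1: V <- H -> M -> S
  P2: V <- Z <- H -> M -> S
Condition 1 (no descendant of V in the set): holds — descendants of V are {S}; none are in {H}.
Condition 2 (every backdoor path blocked by {H}):
  P1: blocked at fork node H ∈ conditioning set.
  P2: blocked at fork node H ∈ conditioning set.
{H} satisfies the backdoor criterion.

Yes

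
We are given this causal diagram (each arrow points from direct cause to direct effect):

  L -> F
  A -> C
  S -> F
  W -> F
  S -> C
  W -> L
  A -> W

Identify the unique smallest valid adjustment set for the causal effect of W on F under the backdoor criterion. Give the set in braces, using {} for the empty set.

Variables eligible for adjustment (non-descendants of W, excluding W and F): {A, C, S}.
Backdoor paths from W to F:
  P1: W <- A -> C <- S -> F
Each backdoor path contains an unconditioned collider, so every path is already blocked with the empty conditioning set:
  P1: blocked at collider C (neither it nor any descendant is in the conditioning set).
The empty set is therefore the unique smallest valid set.

{}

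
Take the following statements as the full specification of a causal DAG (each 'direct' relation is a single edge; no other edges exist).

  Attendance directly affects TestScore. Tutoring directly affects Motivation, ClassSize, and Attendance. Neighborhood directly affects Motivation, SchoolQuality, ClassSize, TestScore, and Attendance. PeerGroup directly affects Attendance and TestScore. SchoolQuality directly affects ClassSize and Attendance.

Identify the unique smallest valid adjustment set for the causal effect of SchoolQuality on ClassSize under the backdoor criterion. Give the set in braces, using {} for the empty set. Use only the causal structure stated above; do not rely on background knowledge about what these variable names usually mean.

Variables eligible for adjustment (non-descendants of SchoolQuality, excluding SchoolQuality and ClassSize): {Motivation, Neighborhood, PeerGroup, Tutoring}.
Backdoor paths from SchoolQuality to ClassSize:
  P1: SchoolQuality <- Neighborhood -> Motivation <- Tutoring -> ClassSize
  P2: SchoolQuality <- Neighborhood -> Attendance <- Tutoring -> ClassSize
  P3: SchoolQuality <- Neighborhood -> ClassSize
  P4: SchoolQuality <- Neighborhood -> TestScore <- PeerGroup -> Attendance <- Tutoring -> ClassSize
  P5: SchoolQuality <- Neighborhood -> TestScore <- Attendance <- Tutoring -> ClassSize
The empty set is not sufficient: P3 (SchoolQuality <- Neighborhood -> ClassSize) has no collider blocking it and no conditioned non-collider, so it is open.
Try {Neighborhood}:
  P1: blocked at fork node Neighborhood ∈ conditioning set.
  P2: blocked at fork node Neighborhood ∈ conditioning set.
  P3: blocked at fork node Neighborhood ∈ conditioning set.
  P4: blocked at fork node Neighborhood ∈ conditioning set.
  P5: blocked at fork node Neighborhood ∈ conditioning set.
{Neighborhood} contains no descendant of SchoolQuality and blocks every backdoor path.
No other singleton works — e.g. {Tutoring} leaves P3 open — so {Neighborhood} is the unique smallest valid adjustment set.

{Neighborhood}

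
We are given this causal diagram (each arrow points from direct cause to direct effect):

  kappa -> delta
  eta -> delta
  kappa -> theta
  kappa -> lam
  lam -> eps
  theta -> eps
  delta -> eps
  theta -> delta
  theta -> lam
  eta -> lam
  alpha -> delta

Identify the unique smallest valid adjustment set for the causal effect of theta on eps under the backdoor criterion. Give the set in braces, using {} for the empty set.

{kappa}

Variables eligible for adjustment (non-descendants of theta, excluding theta and eps): {alpha, eta, kappa}.
Backdoor paths from theta to eps:
  P1: theta <- kappa -> lam <- eta -> delta -> eps
  P2: theta <- kappa -> lam -> eps
  P3: theta <- kappa -> delta <- eta -> lam -> eps
  P4: theta <- kappa -> delta -> eps
The empty set is not sufficient: P2 (theta <- kappa -> lam -> eps) has no collider blocking it and no conditioned non-collider, so it is open.
Try {kappa}:
  P1: blocked at fork node kappa ∈ conditioning set.
  P2: blocked at fork node kappa ∈ conditioning set.
  P3: blocked at fork node kappa ∈ conditioning set.
  P4: blocked at fork node kappa ∈ conditioning set.
{kappa} contains no descendant of theta and blocks every backdoor path.
No other singleton works — e.g. {eta} leaves P2 open — so {kappa} is the unique smallest valid adjustment set.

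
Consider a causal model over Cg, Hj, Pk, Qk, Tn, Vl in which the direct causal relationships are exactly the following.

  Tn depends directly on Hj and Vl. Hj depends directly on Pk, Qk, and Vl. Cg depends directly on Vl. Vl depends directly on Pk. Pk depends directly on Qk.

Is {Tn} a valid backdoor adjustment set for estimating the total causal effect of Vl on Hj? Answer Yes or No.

Backdoor paths from Vl to Hj (paths whose first edge points into Vl):
  P1: Vl <- Pk <- Qk -> Hj
  P2: Vl <- Pk -> Hj
Condition 1 (no descendant of Vl in the set): FAILS — Tn is a descendant of Vl.
Condition 2 (every backdoor path blocked by {Tn}):
  P1: open — no interior node is in the conditioning set.
  P2: open — no interior node is in the conditioning set.
{Tn} does not satisfy the backdoor criterion.

No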